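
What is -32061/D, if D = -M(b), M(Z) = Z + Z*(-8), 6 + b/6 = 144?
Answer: -10687/1932 ≈ -5.5316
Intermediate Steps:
b = 828 (b = -36 + 6*144 = -36 + 864 = 828)
M(Z) = -7*Z (M(Z) = Z - 8*Z = -7*Z)
D = 5796 (D = -(-7)*828 = -1*(-5796) = 5796)
-32061/D = -32061/5796 = -32061*1/5796 = -10687/1932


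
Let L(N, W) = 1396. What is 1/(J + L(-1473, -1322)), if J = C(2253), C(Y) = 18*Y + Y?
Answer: 1/44203 ≈ 2.2623e-5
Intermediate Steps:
C(Y) = 19*Y
J = 42807 (J = 19*2253 = 42807)
1/(J + L(-1473, -1322)) = 1/(42807 + 1396) = 1/44203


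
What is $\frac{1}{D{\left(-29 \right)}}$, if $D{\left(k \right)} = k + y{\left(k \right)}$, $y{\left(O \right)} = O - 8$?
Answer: $- \frac{1}{66} \approx -0.015152$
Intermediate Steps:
$y{\left(O \right)} = -8 + O$
$D{\left(k \right)} = -8 + 2 k$ ($D{\left(k \right)} = k + \left(-8 + k\right) = -8 + 2 k$)
$\frac{1}{D{\left(-29 \right)}} = \frac{1}{-8 + 2 \left(-29\right)} = \frac{1}{-8 - 58} = \frac{1}{-66} = - \frac{1}{66}$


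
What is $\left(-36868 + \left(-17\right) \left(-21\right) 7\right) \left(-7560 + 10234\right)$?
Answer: $-91902706$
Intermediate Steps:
$\left(-36868 + \left(-17\right) \left(-21\right) 7\right) \left(-7560 + 10234\right) = \left(-36868 + 357 \cdot 7\right) 2674 = \left(-36868 + 2499\right) 2674 = \left(-34369\right) 2674 = -91902706$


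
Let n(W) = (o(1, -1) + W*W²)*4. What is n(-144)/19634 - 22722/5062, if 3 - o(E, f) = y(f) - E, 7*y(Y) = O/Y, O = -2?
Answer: -106585942003/173927789 ≈ -612.82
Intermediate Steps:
y(Y) = -2/(7*Y) (y(Y) = (-2/Y)/7 = -2/(7*Y))
o(E, f) = 3 + E + 2/(7*f) (o(E, f) = 3 - (-2/(7*f) - E) = 3 - (-E - 2/(7*f)) = 3 + (E + 2/(7*f)) = 3 + E + 2/(7*f))
n(W) = 104/7 + 4*W³ (n(W) = ((3 + 1 + (2/7)/(-1)) + W*W²)*4 = ((3 + 1 + (2/7)*(-1)) + W³)*4 = ((3 + 1 - 2/7) + W³)*4 = (26/7 + W³)*4 = 104/7 + 4*W³)
n(-144)/19634 - 22722/5062 = (104/7 + 4*(-144)³)/19634 - 22722/5062 = (104/7 + 4*(-2985984))*(1/19634) - 22722*1/5062 = (104/7 - 11943936)*(1/19634) - 11361/2531 = -83607448/7*1/19634 - 11361/2531 = -41803724/68719 - 11361/2531 = -106585942003/173927789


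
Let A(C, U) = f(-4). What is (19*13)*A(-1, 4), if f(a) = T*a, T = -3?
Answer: 2964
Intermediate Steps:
f(a) = -3*a
A(C, U) = 12 (A(C, U) = -3*(-4) = 12)
(19*13)*A(-1, 4) = (19*13)*12 = 247*12 = 2964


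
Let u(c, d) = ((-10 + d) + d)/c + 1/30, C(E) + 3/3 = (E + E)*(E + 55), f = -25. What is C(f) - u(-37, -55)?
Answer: -1669747/1110 ≈ -1504.3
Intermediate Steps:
C(E) = -1 + 2*E*(55 + E) (C(E) = -1 + (E + E)*(E + 55) = -1 + (2*E)*(55 + E) = -1 + 2*E*(55 + E))
u(c, d) = 1/30 + (-10 + 2*d)/c (u(c, d) = (-10 + 2*d)/c + 1*(1/30) = (-10 + 2*d)/c + 1/30 = 1/30 + (-10 + 2*d)/c)
C(f) - u(-37, -55) = (-1 + 2*(-25)² + 110*(-25)) - (-300 - 37 + 60*(-55))/(30*(-37)) = (-1 + 2*625 - 2750) - (-1)*(-300 - 37 - 3300)/(30*37) = (-1 + 1250 - 2750) - (-1)*(-3637)/(30*37) = -1501 - 1*3637/1110 = -1501 - 3637/1110 = -1669747/1110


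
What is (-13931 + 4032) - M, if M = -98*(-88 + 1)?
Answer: -18425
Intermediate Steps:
M = 8526 (M = -98*(-87) = 8526)
(-13931 + 4032) - M = (-13931 + 4032) - 1*8526 = -9899 - 8526 = -18425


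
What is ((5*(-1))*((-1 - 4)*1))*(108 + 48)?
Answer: 3900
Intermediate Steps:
((5*(-1))*((-1 - 4)*1))*(108 + 48) = -(-25)*156 = -5*(-5)*156 = 25*156 = 3900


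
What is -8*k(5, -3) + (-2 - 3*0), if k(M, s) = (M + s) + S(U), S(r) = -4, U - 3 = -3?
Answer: 14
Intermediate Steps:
U = 0 (U = 3 - 3 = 0)
k(M, s) = -4 + M + s (k(M, s) = (M + s) - 4 = -4 + M + s)
-8*k(5, -3) + (-2 - 3*0) = -8*(-4 + 5 - 3) + (-2 - 3*0) = -8*(-2) + (-2 + 0) = 16 - 2 = 14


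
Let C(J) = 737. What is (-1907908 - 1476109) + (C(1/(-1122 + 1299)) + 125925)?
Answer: -3257355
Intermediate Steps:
(-1907908 - 1476109) + (C(1/(-1122 + 1299)) + 125925) = (-1907908 - 1476109) + (737 + 125925) = -3384017 + 126662 = -3257355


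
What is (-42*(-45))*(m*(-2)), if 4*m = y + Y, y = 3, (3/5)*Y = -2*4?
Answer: 9765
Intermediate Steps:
Y = -40/3 (Y = 5*(-2*4)/3 = (5/3)*(-8) = -40/3 ≈ -13.333)
m = -31/12 (m = (3 - 40/3)/4 = (¼)*(-31/3) = -31/12 ≈ -2.5833)
(-42*(-45))*(m*(-2)) = (-42*(-45))*(-31/12*(-2)) = 1890*(31/6) = 9765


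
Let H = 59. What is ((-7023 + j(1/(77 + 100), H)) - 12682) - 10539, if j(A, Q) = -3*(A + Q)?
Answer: -1794840/59 ≈ -30421.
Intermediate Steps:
j(A, Q) = -3*A - 3*Q
((-7023 + j(1/(77 + 100), H)) - 12682) - 10539 = ((-7023 + (-3/(77 + 100) - 3*59)) - 12682) - 10539 = ((-7023 + (-3/177 - 177)) - 12682) - 10539 = ((-7023 + (-3*1/177 - 177)) - 12682) - 10539 = ((-7023 + (-1/59 - 177)) - 12682) - 10539 = ((-7023 - 10444/59) - 12682) - 10539 = (-424801/59 - 12682) - 10539 = -1173039/59 - 10539 = -1794840/59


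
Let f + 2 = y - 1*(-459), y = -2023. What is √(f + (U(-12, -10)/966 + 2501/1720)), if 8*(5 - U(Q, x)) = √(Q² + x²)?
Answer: √(-269946713474130 - 44653350*√61)/415380 ≈ 39.554*I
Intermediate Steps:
U(Q, x) = 5 - √(Q² + x²)/8
f = -1566 (f = -2 + (-2023 - 1*(-459)) = -2 + (-2023 + 459) = -2 - 1564 = -1566)
√(f + (U(-12, -10)/966 + 2501/1720)) = √(-1566 + ((5 - √((-12)² + (-10)²)/8)/966 + 2501/1720)) = √(-1566 + ((5 - √(144 + 100)/8)*(1/966) + 2501*(1/1720))) = √(-1566 + ((5 - √61/4)*(1/966) + 2501/1720)) = √(-1566 + ((5/966 - √61/3864) + 2501/1720)) = √(-1566 + (1212283/830760 - √61/3864)) = √(-1299757877/830760 - √61/3864)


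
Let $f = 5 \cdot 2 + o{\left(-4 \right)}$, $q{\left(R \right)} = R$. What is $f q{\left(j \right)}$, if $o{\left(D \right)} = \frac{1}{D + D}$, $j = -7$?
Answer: $- \frac{553}{8} \approx -69.125$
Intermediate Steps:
$o{\left(D \right)} = \frac{1}{2 D}$
$f = \frac{79}{8}$ ($f = 5 \cdot 2 + \frac{1}{2 \left(-4\right)} = 10 + \frac{1}{2} \left(- \frac{1}{4}\right) = 10 - \frac{1}{8} = \frac{79}{8} \approx 9.875$)
$f q{\left(j \right)} = \frac{79}{8} \left(-7\right) = - \frac{553}{8}$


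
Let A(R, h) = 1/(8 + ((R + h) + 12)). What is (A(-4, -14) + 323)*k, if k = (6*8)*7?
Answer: 108696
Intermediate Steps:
A(R, h) = 1/(20 + R + h) (A(R, h) = 1/(8 + (12 + R + h)) = 1/(20 + R + h))
k = 336 (k = 48*7 = 336)
(A(-4, -14) + 323)*k = (1/(20 - 4 - 14) + 323)*336 = (1/2 + 323)*336 = (647/2)*336 = 108696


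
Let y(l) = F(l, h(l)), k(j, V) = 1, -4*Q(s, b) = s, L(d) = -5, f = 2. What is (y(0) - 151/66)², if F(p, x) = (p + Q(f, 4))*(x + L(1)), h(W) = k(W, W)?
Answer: 361/4356 ≈ 0.082874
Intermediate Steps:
Q(s, b) = -s/4
h(W) = 1
F(p, x) = (-5 + x)*(-½ + p) (F(p, x) = (p - ¼*2)*(x - 5) = (p - ½)*(-5 + x) = (-½ + p)*(-5 + x) = (-5 + x)*(-½ + p))
y(l) = 2 - 4*l (y(l) = 5/2 - 5*l - ½*1 + l*1 = 5/2 - 5*l - ½ + l = 2 - 4*l)
(y(0) - 151/66)² = ((2 - 4*0) - 151/66)² = ((2 + 0) - 151*1/66)² = (2 - 151/66)² = (-19/66)² = 361/4356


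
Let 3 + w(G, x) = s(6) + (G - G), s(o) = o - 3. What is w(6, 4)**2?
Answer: 0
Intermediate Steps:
s(o) = -3 + o
w(G, x) = 0 (w(G, x) = -3 + ((-3 + 6) + (G - G)) = -3 + (3 + 0) = -3 + 3 = 0)
w(6, 4)**2 = 0**2 = 0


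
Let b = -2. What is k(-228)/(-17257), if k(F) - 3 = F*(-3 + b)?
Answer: -1143/17257 ≈ -0.066234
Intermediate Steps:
k(F) = 3 - 5*F (k(F) = 3 + F*(-3 - 2) = 3 + F*(-5) = 3 - 5*F)
k(-228)/(-17257) = (3 - 5*(-228))/(-17257) = (3 + 1140)*(-1/17257) = 1143*(-1/17257) = -1143/17257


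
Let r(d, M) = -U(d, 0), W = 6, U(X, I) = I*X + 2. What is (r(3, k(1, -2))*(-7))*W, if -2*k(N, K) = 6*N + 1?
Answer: 84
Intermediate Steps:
U(X, I) = 2 + I*X
k(N, K) = -½ - 3*N (k(N, K) = -(6*N + 1)/2 = -(1 + 6*N)/2 = -½ - 3*N)
r(d, M) = -2 (r(d, M) = -(2 + 0*d) = -(2 + 0) = -1*2 = -2)
(r(3, k(1, -2))*(-7))*W = -2*(-7)*6 = 14*6 = 84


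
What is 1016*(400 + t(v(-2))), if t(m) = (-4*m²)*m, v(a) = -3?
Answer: 516128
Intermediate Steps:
t(m) = -4*m³
1016*(400 + t(v(-2))) = 1016*(400 - 4*(-3)³) = 1016*(400 - 4*(-27)) = 1016*(400 + 108) = 1016*508 = 516128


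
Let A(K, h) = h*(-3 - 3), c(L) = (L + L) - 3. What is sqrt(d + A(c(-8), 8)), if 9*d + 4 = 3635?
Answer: sqrt(3199)/3 ≈ 18.853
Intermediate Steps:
c(L) = -3 + 2*L (c(L) = 2*L - 3 = -3 + 2*L)
d = 3631/9 (d = -4/9 + (1/9)*3635 = -4/9 + 3635/9 = 3631/9 ≈ 403.44)
A(K, h) = -6*h (A(K, h) = h*(-6) = -6*h)
sqrt(d + A(c(-8), 8)) = sqrt(3631/9 - 6*8) = sqrt(3631/9 - 48) = sqrt(3199/9) = sqrt(3199)/3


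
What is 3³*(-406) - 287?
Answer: -11249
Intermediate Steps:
3³*(-406) - 287 = 27*(-406) - 287 = -10962 - 287 = -11249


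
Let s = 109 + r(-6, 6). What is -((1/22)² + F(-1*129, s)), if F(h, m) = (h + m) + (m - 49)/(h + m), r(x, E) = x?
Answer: 176647/6292 ≈ 28.075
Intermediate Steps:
s = 103 (s = 109 - 6 = 103)
F(h, m) = h + m + (-49 + m)/(h + m) (F(h, m) = (h + m) + (-49 + m)/(h + m) = h + m + (-49 + m)/(h + m))
-((1/22)² + F(-1*129, s)) = -((1/22)² + (-49 + 103 + (-1*129)² + 103² + 2*(-1*129)*103)/(-1*129 + 103)) = -((1/22)² + (-49 + 103 + (-129)² + 10609 + 2*(-129)*103)/(-129 + 103)) = -(1/484 + (-49 + 103 + 16641 + 10609 - 26574)/(-26)) = -(1/484 - 1/26*730) = -(1/484 - 365/13) = -1*(-176647/6292) = 176647/6292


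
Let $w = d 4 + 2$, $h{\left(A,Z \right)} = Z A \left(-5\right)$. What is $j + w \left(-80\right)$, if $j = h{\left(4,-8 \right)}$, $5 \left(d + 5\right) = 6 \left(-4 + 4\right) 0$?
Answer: $1600$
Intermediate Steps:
$d = -5$ ($d = -5 + \frac{6 \left(-4 + 4\right) 0}{5} = -5 + \frac{6 \cdot 0 \cdot 0}{5} = -5 + \frac{0 \cdot 0}{5} = -5 + \frac{1}{5} \cdot 0 = -5 + 0 = -5$)
$h{\left(A,Z \right)} = - 5 A Z$ ($h{\left(A,Z \right)} = A Z \left(-5\right) = - 5 A Z$)
$j = 160$ ($j = \left(-5\right) 4 \left(-8\right) = 160$)
$w = -18$ ($w = \left(-5\right) 4 + 2 = -20 + 2 = -18$)
$j + w \left(-80\right) = 160 - -1440 = 160 + 1440 = 1600$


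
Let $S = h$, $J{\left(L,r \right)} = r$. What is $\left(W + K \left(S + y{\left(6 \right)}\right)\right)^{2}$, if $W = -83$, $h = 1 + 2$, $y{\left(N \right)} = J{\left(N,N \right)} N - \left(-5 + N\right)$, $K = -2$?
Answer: $25281$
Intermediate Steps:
$y{\left(N \right)} = 5 + N^{2} - N$ ($y{\left(N \right)} = N N - \left(-5 + N\right) = N^{2} - \left(-5 + N\right) = 5 + N^{2} - N$)
$h = 3$
$S = 3$
$\left(W + K \left(S + y{\left(6 \right)}\right)\right)^{2} = \left(-83 - 2 \left(3 + \left(5 + 6^{2} - 6\right)\right)\right)^{2} = \left(-83 - 2 \left(3 + \left(5 + 36 - 6\right)\right)\right)^{2} = \left(-83 - 2 \left(3 + 35\right)\right)^{2} = \left(-83 - 76\right)^{2} = \left(-159\right)^{2} = 25281$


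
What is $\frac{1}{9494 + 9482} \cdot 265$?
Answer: $\frac{265}{18976} \approx 0.013965$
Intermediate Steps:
$\frac{1}{9494 + 9482} \cdot 265 = \frac{1}{18976} \cdot 265 = \frac{265}{18976}$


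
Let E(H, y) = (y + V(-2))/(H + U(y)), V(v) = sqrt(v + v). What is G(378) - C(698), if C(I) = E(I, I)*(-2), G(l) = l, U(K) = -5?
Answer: 263350/693 + 4*I/693 ≈ 380.01 + 0.005772*I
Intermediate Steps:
V(v) = sqrt(2)*sqrt(v) (V(v) = sqrt(2*v) = sqrt(2)*sqrt(v))
E(H, y) = (y + 2*I)/(-5 + H) (E(H, y) = (y + sqrt(2)*sqrt(-2))/(H - 5) = (y + sqrt(2)*(I*sqrt(2)))/(-5 + H) = (y + 2*I)/(-5 + H))
C(I) = -2*(I + 2*I)/(-5 + I) (C(I) = ((I + 2*I)/(-5 + I))*(-2) = -2*(I + 2*I)/(-5 + I))
G(378) - C(698) = 378 - 2*(-1*698 - 2*I)/(-5 + 698) = 378 - 2*(-698 - 2*I)/693 = 378 - (-1396/693 - 4*I/693) = 378 + (1396/693 + 4*I/693) = 263350/693 + 4*I/693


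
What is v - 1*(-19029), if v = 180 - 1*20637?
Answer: -1428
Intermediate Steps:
v = -20457 (v = 180 - 20637 = -20457)
v - 1*(-19029) = -20457 - 1*(-19029) = -20457 + 19029 = -1428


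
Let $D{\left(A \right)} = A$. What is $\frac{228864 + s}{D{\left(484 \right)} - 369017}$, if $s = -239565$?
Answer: $\frac{10701}{368533} \approx 0.029037$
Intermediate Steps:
$\frac{228864 + s}{D{\left(484 \right)} - 369017} = \frac{228864 - 239565}{484 - 369017} = - \frac{10701}{-368533} = \left(-10701\right) \left(- \frac{1}{368533}\right) = \frac{10701}{368533}$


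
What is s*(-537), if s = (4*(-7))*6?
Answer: 90216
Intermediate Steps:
s = -168 (s = -28*6 = -168)
s*(-537) = -168*(-537) = 90216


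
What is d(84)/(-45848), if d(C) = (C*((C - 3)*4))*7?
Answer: -23814/5731 ≈ -4.1553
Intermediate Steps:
d(C) = 7*C*(-12 + 4*C) (d(C) = (C*((-3 + C)*4))*7 = (C*(-12 + 4*C))*7 = 7*C*(-12 + 4*C))
d(84)/(-45848) = (28*84*(-3 + 84))/(-45848) = (28*84*81)*(-1/45848) = 190512*(-1/45848) = -23814/5731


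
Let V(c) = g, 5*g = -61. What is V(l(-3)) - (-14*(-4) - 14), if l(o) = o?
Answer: -271/5 ≈ -54.200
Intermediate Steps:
g = -61/5 (g = (1/5)*(-61) = -61/5 ≈ -12.200)
V(c) = -61/5
V(l(-3)) - (-14*(-4) - 14) = -61/5 - (-14*(-4) - 14) = -61/5 - (56 - 14) = -61/5 - 1*42 = -61/5 - 42 = -271/5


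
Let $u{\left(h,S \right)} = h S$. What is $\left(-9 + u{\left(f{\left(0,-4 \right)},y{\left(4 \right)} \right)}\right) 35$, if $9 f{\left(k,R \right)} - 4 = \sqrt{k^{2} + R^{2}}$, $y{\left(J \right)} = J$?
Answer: $- \frac{1715}{9} \approx -190.56$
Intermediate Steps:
$f{\left(k,R \right)} = \frac{4}{9} + \frac{\sqrt{R^{2} + k^{2}}}{9}$ ($f{\left(k,R \right)} = \frac{4}{9} + \frac{\sqrt{k^{2} + R^{2}}}{9} = \frac{4}{9} + \frac{\sqrt{R^{2} + k^{2}}}{9}$)
$u{\left(h,S \right)} = S h$
$\left(-9 + u{\left(f{\left(0,-4 \right)},y{\left(4 \right)} \right)}\right) 35 = \left(-9 + 4 \left(\frac{4}{9} + \frac{\sqrt{\left(-4\right)^{2} + 0^{2}}}{9}\right)\right) 35 = \left(-9 + 4 \left(\frac{4}{9} + \frac{\sqrt{16 + 0}}{9}\right)\right) 35 = \left(-9 + 4 \left(\frac{4}{9} + \frac{\sqrt{16}}{9}\right)\right) 35 = \left(-9 + 4 \left(\frac{4}{9} + \frac{1}{9} \cdot 4\right)\right) 35 = \left(-9 + 4 \left(\frac{4}{9} + \frac{4}{9}\right)\right) 35 = \left(-9 + 4 \cdot \frac{8}{9}\right) 35 = \left(-9 + \frac{32}{9}\right) 35 = \left(- \frac{49}{9}\right) 35 = - \frac{1715}{9}$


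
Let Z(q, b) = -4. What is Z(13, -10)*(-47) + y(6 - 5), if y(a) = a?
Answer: 189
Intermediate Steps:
Z(13, -10)*(-47) + y(6 - 5) = -4*(-47) + (6 - 5) = 188 + 1 = 189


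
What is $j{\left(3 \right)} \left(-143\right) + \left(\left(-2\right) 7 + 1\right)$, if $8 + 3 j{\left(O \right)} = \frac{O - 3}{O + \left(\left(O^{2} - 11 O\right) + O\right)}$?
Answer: $\frac{1105}{3} \approx 368.33$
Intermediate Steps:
$j{\left(O \right)} = - \frac{8}{3} + \frac{-3 + O}{3 \left(O^{2} - 9 O\right)}$ ($j{\left(O \right)} = - \frac{8}{3} + \frac{\left(O - 3\right) \frac{1}{O + \left(\left(O^{2} - 11 O\right) + O\right)}}{3} = - \frac{8}{3} + \frac{\left(-3 + O\right) \frac{1}{O + \left(O^{2} - 10 O\right)}}{3} = - \frac{8}{3} + \frac{\left(-3 + O\right) \frac{1}{O^{2} - 9 O}}{3} = - \frac{8}{3} + \frac{\frac{1}{O^{2} - 9 O} \left(-3 + O\right)}{3} = - \frac{8}{3} + \frac{-3 + O}{3 \left(O^{2} - 9 O\right)}$)
$j{\left(3 \right)} \left(-143\right) + \left(\left(-2\right) 7 + 1\right) = \frac{-3 - 8 \cdot 3^{2} + 73 \cdot 3}{3 \cdot 3 \left(-9 + 3\right)} \left(-143\right) + \left(\left(-2\right) 7 + 1\right) = \frac{1}{3} \cdot \frac{1}{3} \frac{1}{-6} \left(-3 - 72 + 219\right) \left(-143\right) + \left(-14 + 1\right) = \frac{1}{3} \cdot \frac{1}{3} \left(- \frac{1}{6}\right) \left(-3 - 72 + 219\right) \left(-143\right) - 13 = \frac{1}{3} \cdot \frac{1}{3} \left(- \frac{1}{6}\right) 144 \left(-143\right) - 13 = \left(- \frac{8}{3}\right) \left(-143\right) - 13 = \frac{1144}{3} - 13 = \frac{1105}{3}$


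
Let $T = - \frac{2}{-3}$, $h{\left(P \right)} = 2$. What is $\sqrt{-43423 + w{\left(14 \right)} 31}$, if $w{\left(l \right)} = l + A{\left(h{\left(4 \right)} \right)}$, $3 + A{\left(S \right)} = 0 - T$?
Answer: $\frac{2 i \sqrt{96981}}{3} \approx 207.61 i$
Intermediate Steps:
$T = \frac{2}{3}$ ($T = \left(-2\right) \left(- \frac{1}{3}\right) = \frac{2}{3} \approx 0.66667$)
$A{\left(S \right)} = - \frac{11}{3}$ ($A{\left(S \right)} = -3 + \left(0 - \frac{2}{3}\right) = -3 - \frac{2}{3} = - \frac{11}{3}$)
$w{\left(l \right)} = - \frac{11}{3} + l$ ($w{\left(l \right)} = l - \frac{11}{3} = - \frac{11}{3} + l$)
$\sqrt{-43423 + w{\left(14 \right)} 31} = \sqrt{-43423 + \left(- \frac{11}{3} + 14\right) 31} = \sqrt{-43423 + \frac{31}{3} \cdot 31} = \sqrt{-43423 + \frac{961}{3}} = \sqrt{- \frac{129308}{3}} = \frac{2 i \sqrt{96981}}{3}$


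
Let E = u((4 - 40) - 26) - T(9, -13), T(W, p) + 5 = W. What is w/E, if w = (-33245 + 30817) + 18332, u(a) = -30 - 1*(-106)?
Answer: 1988/9 ≈ 220.89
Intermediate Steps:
T(W, p) = -5 + W
u(a) = 76 (u(a) = -30 + 106 = 76)
w = 15904 (w = -2428 + 18332 = 15904)
E = 72 (E = 76 - (-5 + 9) = 76 - 1*4 = 76 - 4 = 72)
w/E = 15904/72 = 15904*(1/72) = 1988/9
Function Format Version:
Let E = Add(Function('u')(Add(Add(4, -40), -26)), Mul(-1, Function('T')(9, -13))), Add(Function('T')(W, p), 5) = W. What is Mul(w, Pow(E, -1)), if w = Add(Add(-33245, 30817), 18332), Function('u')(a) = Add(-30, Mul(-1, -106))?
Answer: Rational(1988, 9) ≈ 220.89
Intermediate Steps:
Function('T')(W, p) = Add(-5, W)
Function('u')(a) = 76 (Function('u')(a) = Add(-30, 106) = 76)
w = 15904 (w = Add(-2428, 18332) = 15904)
E = 72 (E = Add(76, Mul(-1, Add(-5, 9))) = Add(76, Mul(-1, 4)) = Add(76, -4) = 72)
Mul(w, Pow(E, -1)) = Mul(15904, Pow(72, -1)) = Mul(15904, Rational(1, 72)) = Rational(1988, 9)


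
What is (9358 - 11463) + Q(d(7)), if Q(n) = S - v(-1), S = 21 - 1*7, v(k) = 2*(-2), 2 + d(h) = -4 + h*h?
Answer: -2087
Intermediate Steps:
d(h) = -6 + h**2 (d(h) = -2 + (-4 + h*h) = -2 + (-4 + h**2) = -6 + h**2)
v(k) = -4
S = 14 (S = 21 - 7 = 14)
Q(n) = 18 (Q(n) = 14 - 1*(-4) = 14 + 4 = 18)
(9358 - 11463) + Q(d(7)) = (9358 - 11463) + 18 = -2105 + 18 = -2087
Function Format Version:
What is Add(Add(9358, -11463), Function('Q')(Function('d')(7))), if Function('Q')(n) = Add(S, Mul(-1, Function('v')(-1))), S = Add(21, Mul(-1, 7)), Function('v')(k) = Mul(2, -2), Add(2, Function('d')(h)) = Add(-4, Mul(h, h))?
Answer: -2087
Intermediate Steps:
Function('d')(h) = Add(-6, Pow(h, 2)) (Function('d')(h) = Add(-2, Add(-4, Mul(h, h))) = Add(-2, Add(-4, Pow(h, 2))) = Add(-6, Pow(h, 2)))
Function('v')(k) = -4
S = 14 (S = Add(21, -7) = 14)
Function('Q')(n) = 18 (Function('Q')(n) = Add(14, Mul(-1, -4)) = Add(14, 4) = 18)
Add(Add(9358, -11463), Function('Q')(Function('d')(7))) = Add(Add(9358, -11463), 18) = Add(-2105, 18) = -2087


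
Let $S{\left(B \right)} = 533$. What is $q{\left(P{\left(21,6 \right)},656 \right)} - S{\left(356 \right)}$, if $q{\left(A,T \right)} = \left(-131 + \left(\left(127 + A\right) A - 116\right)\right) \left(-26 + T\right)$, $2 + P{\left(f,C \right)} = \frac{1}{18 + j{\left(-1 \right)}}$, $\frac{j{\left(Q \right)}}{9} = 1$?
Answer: $- \frac{25172543}{81} \approx -3.1077 \cdot 10^{5}$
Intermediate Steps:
$j{\left(Q \right)} = 9$ ($j{\left(Q \right)} = 9 \cdot 1 = 9$)
$P{\left(f,C \right)} = - \frac{53}{27}$ ($P{\left(f,C \right)} = -2 + \frac{1}{18 + 9} = -2 + \frac{1}{27} = - \frac{53}{27}$)
$q{\left(A,T \right)} = \left(-247 + A \left(127 + A\right)\right) \left(-26 + T\right)$ ($q{\left(A,T \right)} = \left(-131 + \left(A \left(127 + A\right) - 116\right)\right) \left(-26 + T\right) = \left(-131 + \left(-116 + A \left(127 + A\right)\right)\right) \left(-26 + T\right) = \left(-247 + A \left(127 + A\right)\right) \left(-26 + T\right)$)
$q{\left(P{\left(21,6 \right)},656 \right)} - S{\left(356 \right)} = \left(6422 - - \frac{175006}{27} - 162032 - 26 \left(- \frac{53}{27}\right)^{2} + 656 \left(- \frac{53}{27}\right)^{2} + 127 \left(- \frac{53}{27}\right) 656\right) - 533 = \left(6422 + \frac{175006}{27} - 162032 - \frac{73034}{729} + 656 \cdot \frac{2809}{729} - \frac{4415536}{27}\right) - 533 = \left(6422 + \frac{175006}{27} - 162032 - \frac{73034}{729} + \frac{1842704}{729} - \frac{4415536}{27}\right) - 533 = - \frac{25129370}{81} - 533 = - \frac{25172543}{81}$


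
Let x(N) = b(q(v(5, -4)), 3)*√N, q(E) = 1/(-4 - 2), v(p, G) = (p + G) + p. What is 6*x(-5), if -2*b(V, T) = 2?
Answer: -6*I*√5 ≈ -13.416*I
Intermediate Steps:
v(p, G) = G + 2*p (v(p, G) = (G + p) + p = G + 2*p)
q(E) = -⅙ (q(E) = 1/(-6) = -⅙)
b(V, T) = -1 (b(V, T) = -½*2 = -1)
x(N) = -√N
6*x(-5) = 6*(-√(-5)) = 6*(-I*√5) = -6*I*√5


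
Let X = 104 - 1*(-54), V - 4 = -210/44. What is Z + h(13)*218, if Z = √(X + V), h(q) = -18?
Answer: -3924 + √76098/22 ≈ -3911.5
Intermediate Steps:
V = -17/22 (V = 4 - 210/44 = 4 - 210*1/44 = 4 - 105/22 = -17/22 ≈ -0.77273)
X = 158 (X = 104 + 54 = 158)
Z = √76098/22 (Z = √(158 - 17/22) = √(3459/22) = √76098/22 ≈ 12.539)
Z + h(13)*218 = √76098/22 - 18*218 = √76098/22 - 3924 = -3924 + √76098/22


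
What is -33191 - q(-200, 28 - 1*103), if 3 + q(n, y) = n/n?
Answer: -33189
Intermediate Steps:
q(n, y) = -2 (q(n, y) = -3 + n/n = -3 + 1 = -2)
-33191 - q(-200, 28 - 1*103) = -33191 - 1*(-2) = -33191 + 2 = -33189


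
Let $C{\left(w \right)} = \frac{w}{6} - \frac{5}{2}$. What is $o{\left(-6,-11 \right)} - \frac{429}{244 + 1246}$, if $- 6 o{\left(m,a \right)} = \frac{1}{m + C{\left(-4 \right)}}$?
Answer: $- \frac{4421}{16390} \approx -0.26974$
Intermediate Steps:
$C{\left(w \right)} = - \frac{5}{2} + \frac{w}{6}$ ($C{\left(w \right)} = w \frac{1}{6} - \frac{5}{2} = \frac{w}{6} - \frac{5}{2} = - \frac{5}{2} + \frac{w}{6}$)
$o{\left(m,a \right)} = - \frac{1}{6 \left(- \frac{19}{6} + m\right)}$ ($o{\left(m,a \right)} = - \frac{1}{6 \left(m + \left(- \frac{5}{2} + \frac{1}{6} \left(-4\right)\right)\right)} = - \frac{1}{6 \left(m - \frac{19}{6}\right)} = - \frac{1}{6 \left(- \frac{19}{6} + m\right)}$)
$o{\left(-6,-11 \right)} - \frac{429}{244 + 1246} = - \frac{1}{-19 + 6 \left(-6\right)} - \frac{429}{244 + 1246} = - \frac{1}{-19 - 36} - \frac{429}{1490} = - \frac{1}{-55} - \frac{429}{1490} = \left(-1\right) \left(- \frac{1}{55}\right) - \frac{429}{1490} = \frac{1}{55} - \frac{429}{1490} = - \frac{4421}{16390}$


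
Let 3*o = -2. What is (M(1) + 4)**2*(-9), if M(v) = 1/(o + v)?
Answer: -441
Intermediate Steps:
o = -2/3 (o = (1/3)*(-2) = -2/3 ≈ -0.66667)
M(v) = 1/(-2/3 + v)
(M(1) + 4)**2*(-9) = (3/(-2 + 3*1) + 4)**2*(-9) = (3/(-2 + 3) + 4)**2*(-9) = (3/1 + 4)**2*(-9) = (3*1 + 4)**2*(-9) = (3 + 4)**2*(-9) = 7**2*(-9) = 49*(-9) = -441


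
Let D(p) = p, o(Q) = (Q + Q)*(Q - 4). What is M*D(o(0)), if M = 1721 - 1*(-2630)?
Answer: 0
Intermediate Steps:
o(Q) = 2*Q*(-4 + Q) (o(Q) = (2*Q)*(-4 + Q) = 2*Q*(-4 + Q))
M = 4351 (M = 1721 + 2630 = 4351)
M*D(o(0)) = 4351*(2*0*(-4 + 0)) = 4351*(2*0*(-4)) = 4351*0 = 0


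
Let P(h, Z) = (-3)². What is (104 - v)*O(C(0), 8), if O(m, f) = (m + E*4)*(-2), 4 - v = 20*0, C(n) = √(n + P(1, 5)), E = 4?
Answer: -3800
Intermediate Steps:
P(h, Z) = 9
C(n) = √(9 + n) (C(n) = √(n + 9) = √(9 + n))
v = 4 (v = 4 - 20*0 = 4 - 1*0 = 4 + 0 = 4)
O(m, f) = -32 - 2*m (O(m, f) = (m + 4*4)*(-2) = (m + 16)*(-2) = (16 + m)*(-2) = -32 - 2*m)
(104 - v)*O(C(0), 8) = (104 - 1*4)*(-32 - 2*√(9 + 0)) = (104 - 4)*(-32 - 2*√9) = 100*(-32 - 2*3) = 100*(-32 - 6) = 100*(-38) = -3800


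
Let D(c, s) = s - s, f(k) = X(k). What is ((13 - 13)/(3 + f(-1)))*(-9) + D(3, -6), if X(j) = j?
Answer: 0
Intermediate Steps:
f(k) = k
D(c, s) = 0
((13 - 13)/(3 + f(-1)))*(-9) + D(3, -6) = ((13 - 13)/(3 - 1))*(-9) + 0 = (0/2)*(-9) + 0 = (0*(1/2))*(-9) + 0 = 0*(-9) + 0 = 0 + 0 = 0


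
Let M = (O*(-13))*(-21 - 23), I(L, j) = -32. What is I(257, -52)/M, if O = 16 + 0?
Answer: -1/286 ≈ -0.0034965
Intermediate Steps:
O = 16
M = 9152 (M = (16*(-13))*(-21 - 23) = -208*(-44) = 9152)
I(257, -52)/M = -32/9152 = -32*1/9152 = -1/286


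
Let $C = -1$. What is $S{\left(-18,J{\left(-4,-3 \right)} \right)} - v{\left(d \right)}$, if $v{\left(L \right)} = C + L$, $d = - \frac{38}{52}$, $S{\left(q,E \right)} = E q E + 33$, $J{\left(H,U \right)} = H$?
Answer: $- \frac{6585}{26} \approx -253.27$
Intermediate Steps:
$S{\left(q,E \right)} = 33 + q E^{2}$ ($S{\left(q,E \right)} = q E^{2} + 33 = 33 + q E^{2}$)
$d = - \frac{19}{26}$ ($d = \left(-38\right) \frac{1}{52} = - \frac{19}{26} \approx -0.73077$)
$v{\left(L \right)} = -1 + L$
$S{\left(-18,J{\left(-4,-3 \right)} \right)} - v{\left(d \right)} = \left(33 - 18 \left(-4\right)^{2}\right) - \left(-1 - \frac{19}{26}\right) = \left(33 - 288\right) - - \frac{45}{26} = \left(33 - 288\right) + \frac{45}{26} = -255 + \frac{45}{26} = - \frac{6585}{26}$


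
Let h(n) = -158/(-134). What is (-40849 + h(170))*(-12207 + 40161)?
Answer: -76504619016/67 ≈ -1.1419e+9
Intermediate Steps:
h(n) = 79/67 (h(n) = -158*(-1/134) = 79/67)
(-40849 + h(170))*(-12207 + 40161) = (-40849 + 79/67)*(-12207 + 40161) = -2736804/67*27954 = -76504619016/67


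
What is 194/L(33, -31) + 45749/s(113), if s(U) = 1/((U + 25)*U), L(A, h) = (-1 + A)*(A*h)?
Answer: 11677093341311/16368 ≈ 7.1341e+8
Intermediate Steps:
L(A, h) = A*h*(-1 + A)
s(U) = 1/(U*(25 + U)) (s(U) = 1/((25 + U)*U) = 1/(U*(25 + U)))
194/L(33, -31) + 45749/s(113) = 194/((33*(-31)*(-1 + 33))) + 45749/((1/(113*(25 + 113)))) = 194/((33*(-31)*32)) + 45749/(((1/113)/138)) = 194/(-32736) + 45749/(((1/113)*(1/138))) = 194*(-1/32736) + 45749/(1/15594) = -97/16368 + 45749*15594 = -97/16368 + 713409906 = 11677093341311/16368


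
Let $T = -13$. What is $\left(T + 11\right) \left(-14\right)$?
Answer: $28$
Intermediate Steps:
$\left(T + 11\right) \left(-14\right) = \left(-13 + 11\right) \left(-14\right) = \left(-2\right) \left(-14\right) = 28$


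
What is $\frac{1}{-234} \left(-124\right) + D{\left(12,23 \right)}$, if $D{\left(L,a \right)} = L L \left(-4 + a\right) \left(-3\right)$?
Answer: $- \frac{960274}{117} \approx -8207.5$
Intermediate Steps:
$D{\left(L,a \right)} = L^{2} \left(12 - 3 a\right)$
$\frac{1}{-234} \left(-124\right) + D{\left(12,23 \right)} = \frac{1}{-234} \left(-124\right) + 3 \cdot 12^{2} \left(4 - 23\right) = \left(- \frac{1}{234}\right) \left(-124\right) + 3 \cdot 144 \left(4 - 23\right) = \frac{62}{117} + 3 \cdot 144 \left(-19\right) = \frac{62}{117} - 8208 = - \frac{960274}{117}$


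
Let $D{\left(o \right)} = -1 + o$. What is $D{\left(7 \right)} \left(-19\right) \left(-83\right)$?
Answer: $9462$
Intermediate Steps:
$D{\left(7 \right)} \left(-19\right) \left(-83\right) = \left(-1 + 7\right) \left(-19\right) \left(-83\right) = 6 \left(-19\right) \left(-83\right) = \left(-114\right) \left(-83\right) = 9462$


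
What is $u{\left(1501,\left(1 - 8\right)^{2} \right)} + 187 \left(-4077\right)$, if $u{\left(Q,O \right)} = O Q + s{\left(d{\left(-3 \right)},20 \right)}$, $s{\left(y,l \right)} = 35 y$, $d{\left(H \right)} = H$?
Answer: $-688955$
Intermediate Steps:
$u{\left(Q,O \right)} = -105 + O Q$ ($u{\left(Q,O \right)} = O Q + 35 \left(-3\right) = O Q - 105 = -105 + O Q$)
$u{\left(1501,\left(1 - 8\right)^{2} \right)} + 187 \left(-4077\right) = \left(-105 + \left(1 - 8\right)^{2} \cdot 1501\right) + 187 \left(-4077\right) = \left(-105 + \left(1 - 8\right)^{2} \cdot 1501\right) - 762399 = \left(-105 + \left(-7\right)^{2} \cdot 1501\right) - 762399 = \left(-105 + 49 \cdot 1501\right) - 762399 = \left(-105 + 73549\right) - 762399 = 73444 - 762399 = -688955$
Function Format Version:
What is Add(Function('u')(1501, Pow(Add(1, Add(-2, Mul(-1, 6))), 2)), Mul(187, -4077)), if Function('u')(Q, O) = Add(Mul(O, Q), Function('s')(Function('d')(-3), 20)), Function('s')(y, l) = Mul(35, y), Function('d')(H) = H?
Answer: -688955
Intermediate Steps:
Function('u')(Q, O) = Add(-105, Mul(O, Q)) (Function('u')(Q, O) = Add(Mul(O, Q), Mul(35, -3)) = Add(Mul(O, Q), -105) = Add(-105, Mul(O, Q)))
Add(Function('u')(1501, Pow(Add(1, Add(-2, Mul(-1, 6))), 2)), Mul(187, -4077)) = Add(Add(-105, Mul(Pow(Add(1, Add(-2, Mul(-1, 6))), 2), 1501)), Mul(187, -4077)) = Add(Add(-105, Mul(Pow(Add(1, Add(-2, -6)), 2), 1501)), -762399) = Add(Add(-105, Mul(Pow(Add(1, -8), 2), 1501)), -762399) = Add(Add(-105, Mul(Pow(-7, 2), 1501)), -762399) = Add(Add(-105, Mul(49, 1501)), -762399) = Add(Add(-105, 73549), -762399) = Add(73444, -762399) = -688955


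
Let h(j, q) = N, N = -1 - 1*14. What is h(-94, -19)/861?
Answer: -5/287 ≈ -0.017422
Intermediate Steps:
N = -15 (N = -1 - 14 = -15)
h(j, q) = -15
h(-94, -19)/861 = -15/861 = -15*1/861 = -5/287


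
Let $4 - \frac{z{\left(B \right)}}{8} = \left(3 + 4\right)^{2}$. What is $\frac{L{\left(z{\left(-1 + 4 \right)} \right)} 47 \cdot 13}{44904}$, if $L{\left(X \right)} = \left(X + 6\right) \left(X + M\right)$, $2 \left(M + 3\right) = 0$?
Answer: $\frac{13085787}{7484} \approx 1748.5$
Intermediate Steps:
$M = -3$ ($M = -3 + \frac{1}{2} \cdot 0 = -3 + 0 = -3$)
$z{\left(B \right)} = -360$ ($z{\left(B \right)} = 32 - 8 \left(3 + 4\right)^{2} = 32 - 8 \cdot 7^{2} = 32 - 392 = -360$)
$L{\left(X \right)} = \left(-3 + X\right) \left(6 + X\right)$ ($L{\left(X \right)} = \left(X + 6\right) \left(X - 3\right) = \left(6 + X\right) \left(-3 + X\right) = \left(-3 + X\right) \left(6 + X\right)$)
$\frac{L{\left(z{\left(-1 + 4 \right)} \right)} 47 \cdot 13}{44904} = \frac{\left(-18 + \left(-360\right)^{2} + 3 \left(-360\right)\right) 47 \cdot 13}{44904} = \left(-18 + 129600 - 1080\right) 47 \cdot 13 \cdot \frac{1}{44904} = 128502 \cdot 47 \cdot 13 \cdot \frac{1}{44904} = 6039594 \cdot 13 \cdot \frac{1}{44904} = 78514722 \cdot \frac{1}{44904} = \frac{13085787}{7484}$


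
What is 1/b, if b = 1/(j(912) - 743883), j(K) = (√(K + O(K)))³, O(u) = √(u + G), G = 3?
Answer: -743883 + (912 + √915)^(3/2) ≈ -7.1496e+5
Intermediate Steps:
O(u) = √(3 + u) (O(u) = √(u + 3) = √(3 + u))
j(K) = (K + √(3 + K))^(3/2) (j(K) = (√(K + √(3 + K)))³ = (K + √(3 + K))^(3/2))
b = 1/(-743883 + (912 + √915)^(3/2)) (b = 1/((912 + √(3 + 912))^(3/2) - 743883) = 1/((912 + √915)^(3/2) - 743883) = 1/(-743883 + (912 + √915)^(3/2)) ≈ -1.3987e-6)
1/b = 1/(-1/(743883 - (912 + √915)^(3/2))) = -743883 + (912 + √915)^(3/2)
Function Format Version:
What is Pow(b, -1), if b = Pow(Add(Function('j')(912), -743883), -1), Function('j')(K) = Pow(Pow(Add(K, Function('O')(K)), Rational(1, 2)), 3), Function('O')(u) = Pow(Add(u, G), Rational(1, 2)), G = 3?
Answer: Add(-743883, Pow(Add(912, Pow(915, Rational(1, 2))), Rational(3, 2))) ≈ -7.1496e+5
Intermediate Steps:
Function('O')(u) = Pow(Add(3, u), Rational(1, 2)) (Function('O')(u) = Pow(Add(u, 3), Rational(1, 2)) = Pow(Add(3, u), Rational(1, 2)))
Function('j')(K) = Pow(Add(K, Pow(Add(3, K), Rational(1, 2))), Rational(3, 2)) (Function('j')(K) = Pow(Pow(Add(K, Pow(Add(3, K), Rational(1, 2))), Rational(1, 2)), 3) = Pow(Add(K, Pow(Add(3, K), Rational(1, 2))), Rational(3, 2)))
b = Pow(Add(-743883, Pow(Add(912, Pow(915, Rational(1, 2))), Rational(3, 2))), -1) (b = Pow(Add(Pow(Add(912, Pow(Add(3, 912), Rational(1, 2))), Rational(3, 2)), -743883), -1) = Pow(Add(Pow(Add(912, Pow(915, Rational(1, 2))), Rational(3, 2)), -743883), -1) = Pow(Add(-743883, Pow(Add(912, Pow(915, Rational(1, 2))), Rational(3, 2))), -1) ≈ -1.3987e-6)
Pow(b, -1) = Pow(Mul(-1, Pow(Add(743883, Mul(-1, Pow(Add(912, Pow(915, Rational(1, 2))), Rational(3, 2)))), -1)), -1) = Add(-743883, Pow(Add(912, Pow(915, Rational(1, 2))), Rational(3, 2)))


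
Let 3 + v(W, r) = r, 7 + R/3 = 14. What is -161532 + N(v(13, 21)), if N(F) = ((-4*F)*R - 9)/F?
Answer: -323233/2 ≈ -1.6162e+5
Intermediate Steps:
R = 21 (R = -21 + 3*14 = -21 + 42 = 21)
v(W, r) = -3 + r
N(F) = (-9 - 84*F)/F (N(F) = (-4*F*21 - 9)/F = (-84*F - 9)/F = (-9 - 84*F)/F)
-161532 + N(v(13, 21)) = -161532 + (-84 - 9/(-3 + 21)) = -161532 + (-84 - 9/18) = -161532 + (-84 - 9*1/18) = -161532 + (-84 - ½) = -161532 - 169/2 = -323233/2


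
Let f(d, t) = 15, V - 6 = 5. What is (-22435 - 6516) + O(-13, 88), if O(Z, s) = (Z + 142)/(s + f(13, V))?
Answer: -2981824/103 ≈ -28950.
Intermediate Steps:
V = 11 (V = 6 + 5 = 11)
O(Z, s) = (142 + Z)/(15 + s) (O(Z, s) = (Z + 142)/(s + 15) = (142 + Z)/(15 + s))
(-22435 - 6516) + O(-13, 88) = (-22435 - 6516) + (142 - 13)/(15 + 88) = -28951 + 129/103 = -2981824/103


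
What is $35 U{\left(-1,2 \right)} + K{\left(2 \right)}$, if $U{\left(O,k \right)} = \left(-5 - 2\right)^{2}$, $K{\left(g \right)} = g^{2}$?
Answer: $1719$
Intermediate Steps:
$U{\left(O,k \right)} = 49$ ($U{\left(O,k \right)} = \left(-7\right)^{2} = 49$)
$35 U{\left(-1,2 \right)} + K{\left(2 \right)} = 35 \cdot 49 + 2^{2} = 1715 + 4 = 1719$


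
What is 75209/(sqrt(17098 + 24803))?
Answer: 75209*sqrt(41901)/41901 ≈ 367.42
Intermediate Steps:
75209/(sqrt(17098 + 24803)) = 75209/(sqrt(41901)) = 75209*(sqrt(41901)/41901) = 75209*sqrt(41901)/41901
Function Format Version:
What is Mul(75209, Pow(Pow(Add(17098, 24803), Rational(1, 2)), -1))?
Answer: Mul(Rational(75209, 41901), Pow(41901, Rational(1, 2))) ≈ 367.42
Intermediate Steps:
Mul(75209, Pow(Pow(Add(17098, 24803), Rational(1, 2)), -1)) = Mul(75209, Pow(Pow(41901, Rational(1, 2)), -1)) = Mul(75209, Mul(Rational(1, 41901), Pow(41901, Rational(1, 2)))) = Mul(Rational(75209, 41901), Pow(41901, Rational(1, 2)))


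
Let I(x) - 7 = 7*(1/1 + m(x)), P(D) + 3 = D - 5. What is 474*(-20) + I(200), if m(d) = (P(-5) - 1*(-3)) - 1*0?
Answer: -9536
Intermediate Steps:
P(D) = -8 + D (P(D) = -3 + (D - 5) = -3 + (-5 + D) = -8 + D)
m(d) = -10 (m(d) = ((-8 - 5) - 1*(-3)) - 1*0 = (-13 + 3) + 0 = -10 + 0 = -10)
I(x) = -56 (I(x) = 7 + 7*(1/1 - 10) = 7 + 7*(1 - 10) = 7 + 7*(-9) = 7 - 63 = -56)
474*(-20) + I(200) = 474*(-20) - 56 = -9480 - 56 = -9536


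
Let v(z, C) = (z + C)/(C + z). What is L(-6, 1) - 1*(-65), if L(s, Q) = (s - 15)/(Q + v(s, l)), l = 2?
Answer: 109/2 ≈ 54.500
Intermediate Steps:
v(z, C) = 1 (v(z, C) = (C + z)/(C + z) = 1)
L(s, Q) = (-15 + s)/(1 + Q) (L(s, Q) = (s - 15)/(Q + 1) = (-15 + s)/(1 + Q))
L(-6, 1) - 1*(-65) = (-15 - 6)/(1 + 1) - 1*(-65) = -21/2 + 65 = 109/2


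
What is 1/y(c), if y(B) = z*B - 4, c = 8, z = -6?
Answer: -1/52 ≈ -0.019231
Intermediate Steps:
y(B) = -4 - 6*B (y(B) = -6*B - 4 = -4 - 6*B)
1/y(c) = 1/(-4 - 6*8) = 1/(-4 - 48) = 1/(-52) = -1/52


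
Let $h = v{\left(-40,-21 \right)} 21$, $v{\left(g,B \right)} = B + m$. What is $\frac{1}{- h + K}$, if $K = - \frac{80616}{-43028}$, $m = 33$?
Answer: $- \frac{10757}{2690610} \approx -0.003998$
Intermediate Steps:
$v{\left(g,B \right)} = 33 + B$ ($v{\left(g,B \right)} = B + 33 = 33 + B$)
$h = 252$ ($h = \left(33 - 21\right) 21 = 12 \cdot 21 = 252$)
$K = \frac{20154}{10757}$ ($K = \left(-80616\right) \left(- \frac{1}{43028}\right) = \frac{20154}{10757} \approx 1.8736$)
$\frac{1}{- h + K} = \frac{1}{\left(-1\right) 252 + \frac{20154}{10757}} = \frac{1}{-252 + \frac{20154}{10757}} = \frac{1}{- \frac{2690610}{10757}} = - \frac{10757}{2690610}$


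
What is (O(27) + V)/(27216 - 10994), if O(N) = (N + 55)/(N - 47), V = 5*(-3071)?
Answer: -153591/162220 ≈ -0.94681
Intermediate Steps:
V = -15355
O(N) = (55 + N)/(-47 + N)
(O(27) + V)/(27216 - 10994) = ((55 + 27)/(-47 + 27) - 15355)/(27216 - 10994) = (82/(-20) - 15355)/16222 = (-1/20*82 - 15355)*(1/16222) = (-41/10 - 15355)*(1/16222) = -153591/10*1/16222 = -153591/162220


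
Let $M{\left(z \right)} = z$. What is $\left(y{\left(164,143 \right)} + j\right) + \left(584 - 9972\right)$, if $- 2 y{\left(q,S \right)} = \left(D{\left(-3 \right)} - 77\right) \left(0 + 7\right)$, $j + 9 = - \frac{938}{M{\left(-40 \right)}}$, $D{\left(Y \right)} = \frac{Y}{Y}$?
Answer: $- \frac{182151}{20} \approx -9107.5$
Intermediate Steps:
$D{\left(Y \right)} = 1$
$j = \frac{289}{20}$ ($j = -9 - \frac{938}{-40} = -9 - - \frac{469}{20} = -9 + \frac{469}{20} = \frac{289}{20} \approx 14.45$)
$y{\left(q,S \right)} = 266$ ($y{\left(q,S \right)} = - \frac{\left(1 - 77\right) \left(0 + 7\right)}{2} = - \frac{\left(-76\right) 7}{2} = \left(- \frac{1}{2}\right) \left(-532\right) = 266$)
$\left(y{\left(164,143 \right)} + j\right) + \left(584 - 9972\right) = \left(266 + \frac{289}{20}\right) + \left(584 - 9972\right) = \frac{5609}{20} + \left(584 - 9972\right) = \frac{5609}{20} - 9388 = - \frac{182151}{20}$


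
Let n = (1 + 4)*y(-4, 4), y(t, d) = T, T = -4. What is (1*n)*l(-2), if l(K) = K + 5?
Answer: -60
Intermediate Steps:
y(t, d) = -4
n = -20 (n = (1 + 4)*(-4) = 5*(-4) = -20)
l(K) = 5 + K
(1*n)*l(-2) = (1*(-20))*(5 - 2) = -20*3 = -60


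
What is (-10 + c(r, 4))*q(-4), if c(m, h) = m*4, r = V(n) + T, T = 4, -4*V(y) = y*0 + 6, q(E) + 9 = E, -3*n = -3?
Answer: 0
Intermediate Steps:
n = 1 (n = -⅓*(-3) = 1)
q(E) = -9 + E
V(y) = -3/2 (V(y) = -(y*0 + 6)/4 = -(0 + 6)/4 = -¼*6 = -3/2)
r = 5/2 (r = -3/2 + 4 = 5/2 ≈ 2.5000)
c(m, h) = 4*m
(-10 + c(r, 4))*q(-4) = (-10 + 4*(5/2))*(-9 - 4) = (-10 + 10)*(-13) = 0*(-13) = 0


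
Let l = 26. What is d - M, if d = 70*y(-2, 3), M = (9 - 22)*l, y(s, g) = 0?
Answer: 338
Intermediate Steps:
M = -338 (M = (9 - 22)*26 = -13*26 = -338)
d = 0 (d = 70*0 = 0)
d - M = 0 - 1*(-338) = 0 + 338 = 338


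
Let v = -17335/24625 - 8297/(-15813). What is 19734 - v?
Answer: 1536878640296/77879025 ≈ 19734.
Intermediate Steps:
v = -13960946/77879025 (v = -17335*1/24625 - 8297*(-1/15813) = -3467/4925 + 8297/15813 = -13960946/77879025 ≈ -0.17926)
19734 - v = 19734 - 1*(-13960946/77879025) = 19734 + 13960946/77879025 = 1536878640296/77879025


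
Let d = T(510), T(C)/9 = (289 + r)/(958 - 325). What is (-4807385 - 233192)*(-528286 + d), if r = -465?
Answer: 561867442500298/211 ≈ 2.6629e+12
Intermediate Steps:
T(C) = -528/211 (T(C) = 9*((289 - 465)/(958 - 325)) = 9*(-176/633) = -528/211)
d = -528/211 ≈ -2.5024
(-4807385 - 233192)*(-528286 + d) = (-4807385 - 233192)*(-528286 - 528/211) = -5040577*(-111468874/211) = 561867442500298/211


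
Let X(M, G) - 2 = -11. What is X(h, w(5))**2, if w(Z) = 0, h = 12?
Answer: 81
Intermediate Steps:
X(M, G) = -9 (X(M, G) = 2 - 11 = -9)
X(h, w(5))**2 = (-9)**2 = 81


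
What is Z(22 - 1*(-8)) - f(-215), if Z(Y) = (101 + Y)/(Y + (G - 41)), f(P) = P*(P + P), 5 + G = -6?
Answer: -2034031/22 ≈ -92456.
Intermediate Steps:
G = -11 (G = -5 - 6 = -11)
f(P) = 2*P² (f(P) = P*(2*P) = 2*P²)
Z(Y) = (101 + Y)/(-52 + Y) (Z(Y) = (101 + Y)/(Y + (-11 - 41)) = (101 + Y)/(Y - 52) = (101 + Y)/(-52 + Y))
Z(22 - 1*(-8)) - f(-215) = (101 + (22 - 1*(-8)))/(-52 + (22 - 1*(-8))) - 2*(-215)² = (101 + (22 + 8))/(-52 + (22 + 8)) - 2*46225 = (101 + 30)/(-52 + 30) - 1*92450 = 131/(-22) - 92450 = -1/22*131 - 92450 = -131/22 - 92450 = -2034031/22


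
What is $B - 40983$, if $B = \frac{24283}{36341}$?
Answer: $- \frac{1489338920}{36341} \approx -40982.0$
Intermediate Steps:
$B = \frac{24283}{36341}$ ($B = 24283 \cdot \frac{1}{36341} = \frac{24283}{36341} \approx 0.6682$)
$B - 40983 = \frac{24283}{36341} - 40983 = - \frac{1489338920}{36341}$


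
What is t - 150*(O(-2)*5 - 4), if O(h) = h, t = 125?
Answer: 2225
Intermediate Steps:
t - 150*(O(-2)*5 - 4) = 125 - 150*(-2*5 - 4) = 125 - 150*(-10 - 4) = 125 - 150*(-14) = 125 + 2100 = 2225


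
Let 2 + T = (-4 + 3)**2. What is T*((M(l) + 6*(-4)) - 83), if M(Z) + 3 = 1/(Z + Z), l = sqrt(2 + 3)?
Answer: 110 - sqrt(5)/10 ≈ 109.78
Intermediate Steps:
l = sqrt(5) ≈ 2.2361
T = -1 (T = -2 + (-4 + 3)**2 = -2 + (-1)**2 = -2 + 1 = -1)
M(Z) = -3 + 1/(2*Z) (M(Z) = -3 + 1/(Z + Z) = -3 + 1/(2*Z))
T*((M(l) + 6*(-4)) - 83) = -(((-3 + 1/(2*(sqrt(5)))) + 6*(-4)) - 83) = -(((-3 + (sqrt(5)/5)/2) - 24) - 83) = -(((-3 + sqrt(5)/10) - 24) - 83) = -((-27 + sqrt(5)/10) - 83) = -(-110 + sqrt(5)/10) = 110 - sqrt(5)/10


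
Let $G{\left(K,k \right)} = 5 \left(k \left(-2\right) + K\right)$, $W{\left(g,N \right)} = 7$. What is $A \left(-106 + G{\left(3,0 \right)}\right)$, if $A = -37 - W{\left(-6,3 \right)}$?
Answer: $4004$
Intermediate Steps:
$A = -44$ ($A = -37 - 7 = -44$)
$G{\left(K,k \right)} = - 10 k + 5 K$ ($G{\left(K,k \right)} = 5 \left(- 2 k + K\right) = 5 \left(K - 2 k\right) = - 10 k + 5 K$)
$A \left(-106 + G{\left(3,0 \right)}\right) = - 44 \left(-106 + \left(\left(-10\right) 0 + 5 \cdot 3\right)\right) = - 44 \left(-106 + \left(0 + 15\right)\right) = - 44 \left(-106 + 15\right) = \left(-44\right) \left(-91\right) = 4004$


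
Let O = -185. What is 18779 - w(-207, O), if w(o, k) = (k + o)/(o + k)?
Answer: 18778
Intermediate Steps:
w(o, k) = 1 (w(o, k) = (k + o)/(k + o) = 1)
18779 - w(-207, O) = 18779 - 1*1 = 18779 - 1 = 18778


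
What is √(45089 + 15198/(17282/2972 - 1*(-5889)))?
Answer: √3459978543963094685/8759695 ≈ 212.35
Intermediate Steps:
√(45089 + 15198/(17282/2972 - 1*(-5889))) = √(45089 + 15198/(17282*(1/2972) + 5889)) = √(45089 + 15198/(8641/1486 + 5889)) = √(45089 + 15198/(8759695/1486)) = √(45089 + 15198*(1486/8759695)) = √(45089 + 22584228/8759695) = √(394988472083/8759695) = √3459978543963094685/8759695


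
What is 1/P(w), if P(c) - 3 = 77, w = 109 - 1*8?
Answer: 1/80 ≈ 0.012500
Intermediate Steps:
w = 101 (w = 109 - 8 = 101)
P(c) = 80 (P(c) = 3 + 77 = 80)
1/P(w) = 1/80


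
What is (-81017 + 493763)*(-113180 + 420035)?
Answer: 126653173830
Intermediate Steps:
(-81017 + 493763)*(-113180 + 420035) = 412746*306855 = 126653173830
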